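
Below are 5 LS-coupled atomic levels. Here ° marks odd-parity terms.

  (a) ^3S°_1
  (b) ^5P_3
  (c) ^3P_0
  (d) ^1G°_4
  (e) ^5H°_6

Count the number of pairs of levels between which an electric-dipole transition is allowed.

(a)–(b): forbidden (ΔS, ΔJ).
(a)–(c): allowed.
(a)–(d): forbidden (parity, ΔS, ΔL, ΔJ).
(a)–(e): forbidden (parity, ΔS, ΔL, ΔJ).
(b)–(c): forbidden (parity, ΔS, ΔJ).
(b)–(d): forbidden (ΔS, ΔL).
(b)–(e): forbidden (ΔL, ΔJ).
(c)–(d): forbidden (ΔS, ΔL, ΔJ).
(c)–(e): forbidden (ΔS, ΔL, ΔJ).
(d)–(e): forbidden (parity, ΔS, ΔJ).
Allowed pairs: 1 of 10.

1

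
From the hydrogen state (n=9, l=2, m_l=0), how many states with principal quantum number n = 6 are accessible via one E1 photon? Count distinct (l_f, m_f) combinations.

6

E1 requires Δl = ±1, so l_f ∈ {1, 3}; with 0 ≤ l_f ≤ n_f−1 = 5, the allowed l_f values are {1, 3}.
For l_f = 1: m_f ∈ {m_i−1, m_i, m_i+1} ∩ [−1, 1] = {-1, 0, 1} → 3 states.
For l_f = 3: m_f ∈ {m_i−1, m_i, m_i+1} ∩ [−3, 3] = {-1, 0, 1} → 3 states.
Total: 6.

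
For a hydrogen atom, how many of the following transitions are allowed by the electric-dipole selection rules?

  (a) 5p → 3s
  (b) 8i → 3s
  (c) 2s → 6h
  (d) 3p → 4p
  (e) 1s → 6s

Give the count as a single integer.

(a) allowed
(b) forbidden — Δl = -6 (E1 requires Δl = ±1)
(c) forbidden — Δl = +5 (E1 requires Δl = ±1)
(d) forbidden — Δl = +0 (E1 requires Δl = ±1)
(e) forbidden — Δl = +0 (E1 requires Δl = ±1)
Total allowed: 1 of 5.

1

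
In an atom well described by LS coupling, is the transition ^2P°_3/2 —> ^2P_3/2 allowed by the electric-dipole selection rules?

allowed

Parity must change: odd → even — ok.
ΔS = 0: S: 1/2 → 1/2 — ok.
ΔL = 0, ±1 (not L=0↔0): L: 1 → 1, ΔL = +0 — ok.
ΔJ = 0, ±1 (not J=0↔0): J: 3/2 → 3/2, ΔJ = +0 — ok.
All four E1 rules are satisfied.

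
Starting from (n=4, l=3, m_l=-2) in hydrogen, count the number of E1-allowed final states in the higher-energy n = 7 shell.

5

E1 requires Δl = ±1, so l_f ∈ {2, 4}; with 0 ≤ l_f ≤ n_f−1 = 6, the allowed l_f values are {2, 4}.
For l_f = 2: m_f ∈ {m_i−1, m_i, m_i+1} ∩ [−2, 2] = {-2, -1} → 2 states.
For l_f = 4: m_f ∈ {m_i−1, m_i, m_i+1} ∩ [−4, 4] = {-3, -2, -1} → 3 states.
Total: 5.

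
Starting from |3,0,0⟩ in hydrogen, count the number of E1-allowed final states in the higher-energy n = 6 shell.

E1 requires Δl = ±1, so l_f ∈ {-1, 1}; with 0 ≤ l_f ≤ n_f−1 = 5, the allowed l_f values are {1}.
For l_f = 1: m_f ∈ {m_i−1, m_i, m_i+1} ∩ [−1, 1] = {-1, 0, 1} → 3 states.
Total: 3.

3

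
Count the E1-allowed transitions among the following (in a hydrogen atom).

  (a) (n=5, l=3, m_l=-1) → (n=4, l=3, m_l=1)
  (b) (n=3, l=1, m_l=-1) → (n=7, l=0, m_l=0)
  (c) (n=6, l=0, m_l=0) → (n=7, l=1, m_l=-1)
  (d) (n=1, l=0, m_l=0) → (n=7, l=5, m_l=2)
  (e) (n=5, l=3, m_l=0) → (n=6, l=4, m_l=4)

(a) forbidden — Δl = +0 (E1 requires Δl = ±1); Δm_l = +2 (E1 requires Δm_l = 0, ±1)
(b) allowed
(c) allowed
(d) forbidden — Δl = +5 (E1 requires Δl = ±1); Δm_l = +2 (E1 requires Δm_l = 0, ±1)
(e) forbidden — Δm_l = +4 (E1 requires Δm_l = 0, ±1)
Total allowed: 2 of 5.

2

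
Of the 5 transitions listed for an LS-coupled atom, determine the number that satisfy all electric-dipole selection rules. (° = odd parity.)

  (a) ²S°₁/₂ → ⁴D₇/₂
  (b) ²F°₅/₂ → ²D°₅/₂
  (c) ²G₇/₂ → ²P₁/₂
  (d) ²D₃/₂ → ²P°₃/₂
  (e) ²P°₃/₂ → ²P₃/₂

(a) forbidden (ΔS, ΔL, ΔJ fail)
(b) forbidden (parity fails)
(c) forbidden (parity, ΔL, ΔJ fail)
(d) allowed
(e) allowed
Total allowed: 2 of 5.

2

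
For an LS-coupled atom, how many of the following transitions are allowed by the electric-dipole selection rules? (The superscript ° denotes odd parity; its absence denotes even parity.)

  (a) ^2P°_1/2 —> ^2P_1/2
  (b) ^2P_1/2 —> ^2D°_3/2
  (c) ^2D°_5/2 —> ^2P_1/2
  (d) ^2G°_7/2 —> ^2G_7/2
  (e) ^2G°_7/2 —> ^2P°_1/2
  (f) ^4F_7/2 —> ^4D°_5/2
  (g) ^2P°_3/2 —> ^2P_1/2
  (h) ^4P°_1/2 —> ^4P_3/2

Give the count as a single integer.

6

(a) allowed
(b) allowed
(c) forbidden (ΔJ fails)
(d) allowed
(e) forbidden (parity, ΔL, ΔJ fail)
(f) allowed
(g) allowed
(h) allowed
Total allowed: 6 of 8.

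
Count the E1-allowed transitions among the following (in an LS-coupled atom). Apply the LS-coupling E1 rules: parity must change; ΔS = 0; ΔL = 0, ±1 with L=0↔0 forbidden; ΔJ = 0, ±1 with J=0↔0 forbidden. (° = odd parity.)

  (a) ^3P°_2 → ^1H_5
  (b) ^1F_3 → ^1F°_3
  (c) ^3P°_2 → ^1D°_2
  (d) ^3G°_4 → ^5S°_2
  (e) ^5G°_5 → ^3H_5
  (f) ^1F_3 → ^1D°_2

(a) forbidden (ΔS, ΔL, ΔJ fail)
(b) allowed
(c) forbidden (parity, ΔS fail)
(d) forbidden (parity, ΔS, ΔL, ΔJ fail)
(e) forbidden (ΔS fails)
(f) allowed
Total allowed: 2 of 6.

2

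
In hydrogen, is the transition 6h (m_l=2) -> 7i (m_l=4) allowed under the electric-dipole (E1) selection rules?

l: 5 → 6 (Δl = +1). Δl = ±1 ok.
Δm_l = 4 − (2) = +2. E1 requires Δm_l = 0, ±1: fails.
The transition is electric-dipole forbidden.

forbidden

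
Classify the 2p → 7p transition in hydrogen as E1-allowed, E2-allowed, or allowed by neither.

E2

Δl = 1 − 1 = +0; l_i + l_f = 2.
E1 (Δl = ±1): not satisfied.
E2 (Δl = 0,±2, l_i+l_f ≥ 2): satisfied.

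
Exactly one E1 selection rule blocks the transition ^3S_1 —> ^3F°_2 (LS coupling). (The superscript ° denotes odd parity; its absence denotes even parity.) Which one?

Initial level: S=1, L=0, J=1, parity even. Final level: S=1, L=3, J=2, parity odd.
ΔJ = 0, ±1 (not J=0↔0): J: 1 → 2, ΔJ = +1 — ok.
ΔL = 0, ±1 (not L=0↔0): L: 0 → 3, ΔL = +3 — fails.
ΔS = 0: S: 1 → 1 — ok.
Parity must change: even → odd — ok.

the ΔL = 0, ±1 rule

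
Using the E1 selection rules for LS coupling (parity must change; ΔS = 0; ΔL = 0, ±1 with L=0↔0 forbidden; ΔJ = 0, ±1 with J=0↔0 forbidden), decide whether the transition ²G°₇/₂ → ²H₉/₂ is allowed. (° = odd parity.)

Reading off the term symbols: S 1/2→1/2, L 4→5, J 7/2→9/2, parity odd→even.
Parity must change: odd → even — passes.
ΔS = 0: S: 1/2 → 1/2 — passes.
ΔL = 0, ±1 (not L=0↔0): L: 4 → 5, ΔL = +1 — passes.
ΔJ = 0, ±1 (not J=0↔0): J: 7/2 → 9/2, ΔJ = +1 — passes.
All four E1 rules are satisfied.

allowed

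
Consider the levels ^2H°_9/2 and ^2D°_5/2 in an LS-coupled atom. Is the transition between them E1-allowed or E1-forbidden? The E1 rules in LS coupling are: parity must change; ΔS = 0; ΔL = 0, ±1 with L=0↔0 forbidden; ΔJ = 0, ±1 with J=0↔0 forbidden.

Initial level: S=1/2, L=5, J=9/2, parity odd. Final level: S=1/2, L=2, J=5/2, parity odd.
Parity must change: odd → odd — fails.
ΔS = 0: S: 1/2 → 1/2 — passes.
ΔL = 0, ±1 (not L=0↔0): L: 5 → 2, ΔL = -3 — fails.
ΔJ = 0, ±1 (not J=0↔0): J: 9/2 → 5/2, ΔJ = -2 — fails.
Rule(s) violated: parity, ΔL, ΔJ.

forbidden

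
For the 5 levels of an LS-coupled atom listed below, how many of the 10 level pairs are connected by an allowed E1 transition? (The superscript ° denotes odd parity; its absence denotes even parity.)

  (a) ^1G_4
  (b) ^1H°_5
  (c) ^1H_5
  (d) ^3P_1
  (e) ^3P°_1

(a)–(b): allowed.
(a)–(c): forbidden (parity).
(a)–(d): forbidden (parity, ΔS, ΔL, ΔJ).
(a)–(e): forbidden (ΔS, ΔL, ΔJ).
(b)–(c): allowed.
(b)–(d): forbidden (ΔS, ΔL, ΔJ).
(b)–(e): forbidden (parity, ΔS, ΔL, ΔJ).
(c)–(d): forbidden (parity, ΔS, ΔL, ΔJ).
(c)–(e): forbidden (ΔS, ΔL, ΔJ).
(d)–(e): allowed.
Allowed pairs: 3 of 10.

3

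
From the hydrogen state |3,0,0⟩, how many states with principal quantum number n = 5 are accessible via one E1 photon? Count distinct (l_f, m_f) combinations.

3

E1 requires Δl = ±1, so l_f ∈ {-1, 1}; with 0 ≤ l_f ≤ n_f−1 = 4, the allowed l_f values are {1}.
For l_f = 1: m_f ∈ {m_i−1, m_i, m_i+1} ∩ [−1, 1] = {-1, 0, 1} → 3 states.
Total: 3.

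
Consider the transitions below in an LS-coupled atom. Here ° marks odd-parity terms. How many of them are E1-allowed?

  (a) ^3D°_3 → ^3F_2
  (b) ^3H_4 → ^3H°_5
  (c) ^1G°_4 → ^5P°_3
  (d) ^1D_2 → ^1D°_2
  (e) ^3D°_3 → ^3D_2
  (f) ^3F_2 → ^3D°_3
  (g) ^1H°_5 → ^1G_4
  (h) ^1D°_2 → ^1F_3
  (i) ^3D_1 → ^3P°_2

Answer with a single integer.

(a) allowed
(b) allowed
(c) forbidden (parity, ΔS, ΔL fail)
(d) allowed
(e) allowed
(f) allowed
(g) allowed
(h) allowed
(i) allowed
Total allowed: 8 of 9.

8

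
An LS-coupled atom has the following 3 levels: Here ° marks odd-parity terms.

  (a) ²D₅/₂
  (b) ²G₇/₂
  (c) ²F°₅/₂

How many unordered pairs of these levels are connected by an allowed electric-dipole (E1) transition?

2

(a)–(b): forbidden (parity, ΔL).
(a)–(c): allowed.
(b)–(c): allowed.
Allowed pairs: 2 of 3.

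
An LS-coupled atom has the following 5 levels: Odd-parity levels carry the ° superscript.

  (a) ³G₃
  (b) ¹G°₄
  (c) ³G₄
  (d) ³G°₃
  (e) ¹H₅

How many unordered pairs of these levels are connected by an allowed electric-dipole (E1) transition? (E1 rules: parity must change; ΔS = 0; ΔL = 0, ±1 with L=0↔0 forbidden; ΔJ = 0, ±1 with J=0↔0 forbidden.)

(a)–(b): forbidden (ΔS).
(a)–(c): forbidden (parity).
(a)–(d): allowed.
(a)–(e): forbidden (parity, ΔS, ΔJ).
(b)–(c): forbidden (ΔS).
(b)–(d): forbidden (parity, ΔS).
(b)–(e): allowed.
(c)–(d): allowed.
(c)–(e): forbidden (parity, ΔS).
(d)–(e): forbidden (ΔS, ΔJ).
Allowed pairs: 3 of 10.

3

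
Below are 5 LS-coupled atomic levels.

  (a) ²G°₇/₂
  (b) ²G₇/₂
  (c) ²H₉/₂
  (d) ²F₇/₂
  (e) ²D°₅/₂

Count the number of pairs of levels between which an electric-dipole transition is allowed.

(a)–(b): allowed.
(a)–(c): allowed.
(a)–(d): allowed.
(a)–(e): forbidden (parity, ΔL).
(b)–(c): forbidden (parity).
(b)–(d): forbidden (parity).
(b)–(e): forbidden (ΔL).
(c)–(d): forbidden (parity, ΔL).
(c)–(e): forbidden (ΔL, ΔJ).
(d)–(e): allowed.
Allowed pairs: 4 of 10.

4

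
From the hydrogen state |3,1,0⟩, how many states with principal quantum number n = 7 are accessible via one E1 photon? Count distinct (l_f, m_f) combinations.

E1 requires Δl = ±1, so l_f ∈ {0, 2}; with 0 ≤ l_f ≤ n_f−1 = 6, the allowed l_f values are {0, 2}.
For l_f = 0: m_f ∈ {m_i−1, m_i, m_i+1} ∩ [−0, 0] = {0} → 1 state.
For l_f = 2: m_f ∈ {m_i−1, m_i, m_i+1} ∩ [−2, 2] = {-1, 0, 1} → 3 states.
Total: 4.

4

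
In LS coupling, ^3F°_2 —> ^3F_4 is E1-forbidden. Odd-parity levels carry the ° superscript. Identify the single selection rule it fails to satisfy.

Reading off the term symbols: S 1→1, L 3→3, J 2→4, parity odd→even.
ΔL = 0, ±1 (not L=0↔0): L: 3 → 3, ΔL = +0 — satisfied.
ΔJ = 0, ±1 (not J=0↔0): J: 2 → 4, ΔJ = +2 — violated.
ΔS = 0: S: 1 → 1 — satisfied.
Parity must change: odd → even — satisfied.

the ΔJ = 0, ±1 rule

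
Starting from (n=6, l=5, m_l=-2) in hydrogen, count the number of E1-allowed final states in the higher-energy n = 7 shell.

6

E1 requires Δl = ±1, so l_f ∈ {4, 6}; with 0 ≤ l_f ≤ n_f−1 = 6, the allowed l_f values are {4, 6}.
For l_f = 4: m_f ∈ {m_i−1, m_i, m_i+1} ∩ [−4, 4] = {-3, -2, -1} → 3 states.
For l_f = 6: m_f ∈ {m_i−1, m_i, m_i+1} ∩ [−6, 6] = {-3, -2, -1} → 3 states.
Total: 6.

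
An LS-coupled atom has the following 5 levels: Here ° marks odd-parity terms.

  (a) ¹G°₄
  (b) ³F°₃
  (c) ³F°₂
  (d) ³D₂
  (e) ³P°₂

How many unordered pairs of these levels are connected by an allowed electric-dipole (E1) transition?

(a)–(b): forbidden (parity, ΔS).
(a)–(c): forbidden (parity, ΔS, ΔJ).
(a)–(d): forbidden (ΔS, ΔL, ΔJ).
(a)–(e): forbidden (parity, ΔS, ΔL, ΔJ).
(b)–(c): forbidden (parity).
(b)–(d): allowed.
(b)–(e): forbidden (parity, ΔL).
(c)–(d): allowed.
(c)–(e): forbidden (parity, ΔL).
(d)–(e): allowed.
Allowed pairs: 3 of 10.

3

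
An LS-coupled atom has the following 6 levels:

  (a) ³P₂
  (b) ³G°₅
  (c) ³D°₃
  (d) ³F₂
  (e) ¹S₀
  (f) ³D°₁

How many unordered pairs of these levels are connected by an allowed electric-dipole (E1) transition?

4

(a)–(b): forbidden (ΔL, ΔJ).
(a)–(c): allowed.
(a)–(d): forbidden (parity, ΔL).
(a)–(e): forbidden (parity, ΔS, ΔJ).
(a)–(f): allowed.
(b)–(c): forbidden (parity, ΔL, ΔJ).
(b)–(d): forbidden (ΔJ).
(b)–(e): forbidden (ΔS, ΔL, ΔJ).
(b)–(f): forbidden (parity, ΔL, ΔJ).
(c)–(d): allowed.
(c)–(e): forbidden (ΔS, ΔL, ΔJ).
(c)–(f): forbidden (parity, ΔJ).
(d)–(e): forbidden (parity, ΔS, ΔL, ΔJ).
(d)–(f): allowed.
(e)–(f): forbidden (ΔS, ΔL).
Allowed pairs: 4 of 15.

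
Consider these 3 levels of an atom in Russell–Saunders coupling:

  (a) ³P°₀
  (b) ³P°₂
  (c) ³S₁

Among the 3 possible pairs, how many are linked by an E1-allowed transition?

(a)–(b): forbidden (parity, ΔJ).
(a)–(c): allowed.
(b)–(c): allowed.
Allowed pairs: 2 of 3.

2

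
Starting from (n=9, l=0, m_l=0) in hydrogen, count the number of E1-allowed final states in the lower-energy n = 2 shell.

E1 requires Δl = ±1, so l_f ∈ {-1, 1}; with 0 ≤ l_f ≤ n_f−1 = 1, the allowed l_f values are {1}.
For l_f = 1: m_f ∈ {m_i−1, m_i, m_i+1} ∩ [−1, 1] = {-1, 0, 1} → 3 states.
Total: 3.

3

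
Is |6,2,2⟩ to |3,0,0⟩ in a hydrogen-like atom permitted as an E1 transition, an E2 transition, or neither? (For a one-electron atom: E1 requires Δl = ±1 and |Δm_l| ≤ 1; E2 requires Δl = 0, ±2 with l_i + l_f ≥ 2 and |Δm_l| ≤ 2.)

E2

Δl = 0 − 2 = -2; l_i + l_f = 2.
Δm_l = -2.
E1 (Δl = ±1, |Δm_l| ≤ 1): not satisfied.
E2 (Δl = 0,±2, l_i+l_f ≥ 2, |Δm_l| ≤ 2): satisfied.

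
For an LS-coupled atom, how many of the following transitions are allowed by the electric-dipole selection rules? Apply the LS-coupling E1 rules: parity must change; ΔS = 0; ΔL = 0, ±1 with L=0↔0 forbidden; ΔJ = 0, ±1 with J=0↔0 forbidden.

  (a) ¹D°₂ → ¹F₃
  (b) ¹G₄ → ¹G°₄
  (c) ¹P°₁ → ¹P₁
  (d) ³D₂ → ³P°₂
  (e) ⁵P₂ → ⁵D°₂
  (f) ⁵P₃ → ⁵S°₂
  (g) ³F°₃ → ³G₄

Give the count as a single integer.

(a) allowed
(b) allowed
(c) allowed
(d) allowed
(e) allowed
(f) allowed
(g) allowed
Total allowed: 7 of 7.

7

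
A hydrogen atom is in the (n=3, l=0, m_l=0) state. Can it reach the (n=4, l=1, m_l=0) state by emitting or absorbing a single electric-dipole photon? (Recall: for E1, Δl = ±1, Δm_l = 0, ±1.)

Δl = 1 − 0 = +1; the E1 rule Δl = ±1 is ok.
Δm_l = 0 − (0) = +0. E1 requires Δm_l = 0, ±1: ok.
All E1 selection rules are satisfied.

allowed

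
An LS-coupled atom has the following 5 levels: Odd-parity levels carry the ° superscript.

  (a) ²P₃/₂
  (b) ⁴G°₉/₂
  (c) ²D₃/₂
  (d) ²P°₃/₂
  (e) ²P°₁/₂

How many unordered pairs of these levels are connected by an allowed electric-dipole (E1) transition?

(a)–(b): forbidden (ΔS, ΔL, ΔJ).
(a)–(c): forbidden (parity).
(a)–(d): allowed.
(a)–(e): allowed.
(b)–(c): forbidden (ΔS, ΔL, ΔJ).
(b)–(d): forbidden (parity, ΔS, ΔL, ΔJ).
(b)–(e): forbidden (parity, ΔS, ΔL, ΔJ).
(c)–(d): allowed.
(c)–(e): allowed.
(d)–(e): forbidden (parity).
Allowed pairs: 4 of 10.

4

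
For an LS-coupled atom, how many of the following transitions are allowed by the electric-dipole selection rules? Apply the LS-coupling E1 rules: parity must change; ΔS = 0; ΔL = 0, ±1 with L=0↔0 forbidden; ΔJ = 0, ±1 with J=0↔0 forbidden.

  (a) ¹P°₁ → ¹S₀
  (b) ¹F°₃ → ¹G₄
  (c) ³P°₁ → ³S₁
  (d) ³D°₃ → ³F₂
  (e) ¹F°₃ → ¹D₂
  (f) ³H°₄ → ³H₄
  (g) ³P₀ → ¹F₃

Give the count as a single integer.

6

(a) allowed
(b) allowed
(c) allowed
(d) allowed
(e) allowed
(f) allowed
(g) forbidden (parity, ΔS, ΔL, ΔJ fail)
Total allowed: 6 of 7.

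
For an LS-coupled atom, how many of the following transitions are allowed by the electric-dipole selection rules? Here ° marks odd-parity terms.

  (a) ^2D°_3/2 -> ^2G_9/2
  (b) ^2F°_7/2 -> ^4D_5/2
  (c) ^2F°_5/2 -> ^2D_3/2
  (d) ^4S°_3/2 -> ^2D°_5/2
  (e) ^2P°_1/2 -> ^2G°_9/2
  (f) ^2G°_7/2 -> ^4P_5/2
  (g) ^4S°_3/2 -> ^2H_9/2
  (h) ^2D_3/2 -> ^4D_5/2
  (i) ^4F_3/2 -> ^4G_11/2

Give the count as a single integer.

(a) forbidden (ΔL, ΔJ fail)
(b) forbidden (ΔS fails)
(c) allowed
(d) forbidden (parity, ΔS, ΔL fail)
(e) forbidden (parity, ΔL, ΔJ fail)
(f) forbidden (ΔS, ΔL fail)
(g) forbidden (ΔS, ΔL, ΔJ fail)
(h) forbidden (parity, ΔS fail)
(i) forbidden (parity, ΔJ fail)
Total allowed: 1 of 9.

1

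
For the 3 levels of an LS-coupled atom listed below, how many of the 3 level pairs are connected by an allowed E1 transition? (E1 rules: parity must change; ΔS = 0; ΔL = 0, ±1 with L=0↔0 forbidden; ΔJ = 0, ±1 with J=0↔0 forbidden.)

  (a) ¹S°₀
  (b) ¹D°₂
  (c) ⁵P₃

0

(a)–(b): forbidden (parity, ΔL, ΔJ).
(a)–(c): forbidden (ΔS, ΔJ).
(b)–(c): forbidden (ΔS).
Allowed pairs: 0 of 3.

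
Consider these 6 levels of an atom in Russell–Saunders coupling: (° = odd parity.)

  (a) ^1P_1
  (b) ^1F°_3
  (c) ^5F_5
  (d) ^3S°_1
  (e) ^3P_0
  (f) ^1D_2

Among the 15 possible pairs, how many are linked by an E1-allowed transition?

2

(a)–(b): forbidden (ΔL, ΔJ).
(a)–(c): forbidden (parity, ΔS, ΔL, ΔJ).
(a)–(d): forbidden (ΔS).
(a)–(e): forbidden (parity, ΔS).
(a)–(f): forbidden (parity).
(b)–(c): forbidden (ΔS, ΔJ).
(b)–(d): forbidden (parity, ΔS, ΔL, ΔJ).
(b)–(e): forbidden (ΔS, ΔL, ΔJ).
(b)–(f): allowed.
(c)–(d): forbidden (ΔS, ΔL, ΔJ).
(c)–(e): forbidden (parity, ΔS, ΔL, ΔJ).
(c)–(f): forbidden (parity, ΔS, ΔJ).
(d)–(e): allowed.
(d)–(f): forbidden (ΔS, ΔL).
(e)–(f): forbidden (parity, ΔS, ΔJ).
Allowed pairs: 2 of 15.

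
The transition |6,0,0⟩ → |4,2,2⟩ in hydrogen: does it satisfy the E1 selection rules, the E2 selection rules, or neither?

Δl = 2 − 0 = +2; l_i + l_f = 2.
Δm_l = +2.
E1 (Δl = ±1, |Δm_l| ≤ 1): not satisfied.
E2 (Δl = 0,±2, l_i+l_f ≥ 2, |Δm_l| ≤ 2): satisfied.

E2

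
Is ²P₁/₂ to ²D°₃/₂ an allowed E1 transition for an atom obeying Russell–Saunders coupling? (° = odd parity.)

ΔJ = 0, ±1 (not J=0↔0): J: 1/2 → 3/2, ΔJ = +1 — ok.
ΔS = 0: S: 1/2 → 1/2 — ok.
Parity must change: even → odd — ok.
ΔL = 0, ±1 (not L=0↔0): L: 1 → 2, ΔL = +1 — ok.
All four E1 rules are satisfied.

allowed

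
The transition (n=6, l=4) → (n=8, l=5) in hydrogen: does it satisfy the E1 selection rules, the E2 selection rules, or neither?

Δl = 5 − 4 = +1; l_i + l_f = 9.
E1 (Δl = ±1): satisfied.
E2 (Δl = 0,±2, l_i+l_f ≥ 2): not satisfied.

E1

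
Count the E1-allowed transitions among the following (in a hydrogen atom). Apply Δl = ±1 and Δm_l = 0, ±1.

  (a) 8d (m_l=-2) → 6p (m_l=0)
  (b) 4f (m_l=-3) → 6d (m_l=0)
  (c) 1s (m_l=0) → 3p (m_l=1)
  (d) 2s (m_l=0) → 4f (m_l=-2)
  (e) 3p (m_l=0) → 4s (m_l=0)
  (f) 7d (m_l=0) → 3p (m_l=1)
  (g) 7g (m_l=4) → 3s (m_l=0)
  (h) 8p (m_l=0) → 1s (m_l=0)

4

(a) forbidden — Δm_l = +2 (E1 requires Δm_l = 0, ±1)
(b) forbidden — Δm_l = +3 (E1 requires Δm_l = 0, ±1)
(c) allowed
(d) forbidden — Δl = +3 (E1 requires Δl = ±1); Δm_l = -2 (E1 requires Δm_l = 0, ±1)
(e) allowed
(f) allowed
(g) forbidden — Δl = -4 (E1 requires Δl = ±1); Δm_l = -4 (E1 requires Δm_l = 0, ±1)
(h) allowed
Total allowed: 4 of 8.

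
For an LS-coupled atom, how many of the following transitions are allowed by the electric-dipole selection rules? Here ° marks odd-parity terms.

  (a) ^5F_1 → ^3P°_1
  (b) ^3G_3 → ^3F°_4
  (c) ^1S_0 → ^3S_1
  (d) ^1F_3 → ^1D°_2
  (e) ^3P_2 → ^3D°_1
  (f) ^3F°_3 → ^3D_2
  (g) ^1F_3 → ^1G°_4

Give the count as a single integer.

(a) forbidden (ΔS, ΔL fail)
(b) allowed
(c) forbidden (parity, ΔS, ΔL fail)
(d) allowed
(e) allowed
(f) allowed
(g) allowed
Total allowed: 5 of 7.

5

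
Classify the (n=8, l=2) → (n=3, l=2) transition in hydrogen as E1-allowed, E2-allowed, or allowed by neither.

E2

Δl = 2 − 2 = +0; l_i + l_f = 4.
E1 (Δl = ±1): not satisfied.
E2 (Δl = 0,±2, l_i+l_f ≥ 2): satisfied.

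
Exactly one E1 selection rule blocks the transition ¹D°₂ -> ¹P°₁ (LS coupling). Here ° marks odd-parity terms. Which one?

Parity must change: odd → odd — fails.
ΔL = 0, ±1 (not L=0↔0): L: 2 → 1, ΔL = -1 — passes.
ΔJ = 0, ±1 (not J=0↔0): J: 2 → 1, ΔJ = -1 — passes.
ΔS = 0: S: 0 → 0 — passes.

parity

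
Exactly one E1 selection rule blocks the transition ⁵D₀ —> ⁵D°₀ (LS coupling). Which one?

Reading off the term symbols: S 2→2, L 2→2, J 0→0, parity even→odd.
Parity must change: even → odd — ✓.
ΔS = 0: S: 2 → 2 — ✓.
ΔL = 0, ±1 (not L=0↔0): L: 2 → 2, ΔL = +0 — ✓.
ΔJ = 0, ±1 (not J=0↔0): J: 0 → 0, ΔJ = +0 — ✗.

the J=0 ↔ J=0 exclusion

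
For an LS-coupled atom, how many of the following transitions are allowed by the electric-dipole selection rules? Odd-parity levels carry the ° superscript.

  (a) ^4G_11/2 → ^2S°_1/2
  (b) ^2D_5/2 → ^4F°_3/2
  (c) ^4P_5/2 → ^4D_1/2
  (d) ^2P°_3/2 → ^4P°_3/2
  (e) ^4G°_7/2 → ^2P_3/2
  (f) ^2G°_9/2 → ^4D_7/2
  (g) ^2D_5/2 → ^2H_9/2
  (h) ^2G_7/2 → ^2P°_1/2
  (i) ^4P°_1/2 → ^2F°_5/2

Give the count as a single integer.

0

(a) forbidden (ΔS, ΔL, ΔJ fail)
(b) forbidden (ΔS fails)
(c) forbidden (parity, ΔJ fail)
(d) forbidden (parity, ΔS fail)
(e) forbidden (ΔS, ΔL, ΔJ fail)
(f) forbidden (ΔS, ΔL fail)
(g) forbidden (parity, ΔL, ΔJ fail)
(h) forbidden (ΔL, ΔJ fail)
(i) forbidden (parity, ΔS, ΔL, ΔJ fail)
Total allowed: 0 of 9.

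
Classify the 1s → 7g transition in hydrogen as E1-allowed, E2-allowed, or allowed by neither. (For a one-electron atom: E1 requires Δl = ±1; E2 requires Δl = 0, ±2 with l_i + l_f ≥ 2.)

Δl = 4 − 0 = +4; l_i + l_f = 4.
E1 (Δl = ±1): not satisfied.
E2 (Δl = 0,±2, l_i+l_f ≥ 2): not satisfied.

neither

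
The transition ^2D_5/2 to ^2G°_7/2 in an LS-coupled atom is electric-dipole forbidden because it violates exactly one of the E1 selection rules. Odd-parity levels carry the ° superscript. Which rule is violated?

Initial level: S=1/2, L=2, J=5/2, parity even. Final level: S=1/2, L=4, J=7/2, parity odd.
Parity must change: even → odd — ✓.
ΔS = 0: S: 1/2 → 1/2 — ✓.
ΔL = 0, ±1 (not L=0↔0): L: 2 → 4, ΔL = +2 — ✗.
ΔJ = 0, ±1 (not J=0↔0): J: 5/2 → 7/2, ΔJ = +1 — ✓.

the ΔL = 0, ±1 rule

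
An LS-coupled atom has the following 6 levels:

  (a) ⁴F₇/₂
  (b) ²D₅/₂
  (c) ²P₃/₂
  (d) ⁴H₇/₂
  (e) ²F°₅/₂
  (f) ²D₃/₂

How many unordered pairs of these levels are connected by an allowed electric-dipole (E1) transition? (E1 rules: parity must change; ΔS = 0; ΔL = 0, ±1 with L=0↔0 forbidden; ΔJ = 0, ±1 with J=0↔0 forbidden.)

2

(a)–(b): forbidden (parity, ΔS).
(a)–(c): forbidden (parity, ΔS, ΔL, ΔJ).
(a)–(d): forbidden (parity, ΔL).
(a)–(e): forbidden (ΔS).
(a)–(f): forbidden (parity, ΔS, ΔJ).
(b)–(c): forbidden (parity).
(b)–(d): forbidden (parity, ΔS, ΔL).
(b)–(e): allowed.
(b)–(f): forbidden (parity).
(c)–(d): forbidden (parity, ΔS, ΔL, ΔJ).
(c)–(e): forbidden (ΔL).
(c)–(f): forbidden (parity).
(d)–(e): forbidden (ΔS, ΔL).
(d)–(f): forbidden (parity, ΔS, ΔL, ΔJ).
(e)–(f): allowed.
Allowed pairs: 2 of 15.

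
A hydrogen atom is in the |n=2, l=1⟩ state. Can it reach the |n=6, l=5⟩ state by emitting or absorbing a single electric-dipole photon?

forbidden

l: 1 → 5 (Δl = +4). Δl = ±1 ✗.
The transition is electric-dipole forbidden.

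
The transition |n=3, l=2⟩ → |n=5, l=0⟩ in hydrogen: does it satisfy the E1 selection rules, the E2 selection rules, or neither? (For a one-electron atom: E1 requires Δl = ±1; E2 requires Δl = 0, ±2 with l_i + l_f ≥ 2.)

E2

Δl = 0 − 2 = -2; l_i + l_f = 2.
E1 (Δl = ±1): not satisfied.
E2 (Δl = 0,±2, l_i+l_f ≥ 2): satisfied.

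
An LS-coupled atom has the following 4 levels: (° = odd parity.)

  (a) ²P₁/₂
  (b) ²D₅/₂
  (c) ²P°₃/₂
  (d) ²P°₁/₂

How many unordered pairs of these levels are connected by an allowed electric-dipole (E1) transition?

3

(a)–(b): forbidden (parity, ΔJ).
(a)–(c): allowed.
(a)–(d): allowed.
(b)–(c): allowed.
(b)–(d): forbidden (ΔJ).
(c)–(d): forbidden (parity).
Allowed pairs: 3 of 6.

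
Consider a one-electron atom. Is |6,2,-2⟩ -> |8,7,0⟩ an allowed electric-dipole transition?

Initial l = 2, final l = 7, so Δl = +5. E1 requires Δl = ±1: ✗.
m_l: -2 → 0 (Δm_l = +2). |Δm_l| ≤ 1 ✗.
The transition is electric-dipole forbidden.

forbidden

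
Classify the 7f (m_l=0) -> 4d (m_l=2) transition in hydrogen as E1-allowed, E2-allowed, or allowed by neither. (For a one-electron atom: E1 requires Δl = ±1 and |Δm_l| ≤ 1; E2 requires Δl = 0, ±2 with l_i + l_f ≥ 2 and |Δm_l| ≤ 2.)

Δl = 2 − 3 = -1; l_i + l_f = 5.
Δm_l = +2.
E1 (Δl = ±1, |Δm_l| ≤ 1): not satisfied.
E2 (Δl = 0,±2, l_i+l_f ≥ 2, |Δm_l| ≤ 2): not satisfied.

neither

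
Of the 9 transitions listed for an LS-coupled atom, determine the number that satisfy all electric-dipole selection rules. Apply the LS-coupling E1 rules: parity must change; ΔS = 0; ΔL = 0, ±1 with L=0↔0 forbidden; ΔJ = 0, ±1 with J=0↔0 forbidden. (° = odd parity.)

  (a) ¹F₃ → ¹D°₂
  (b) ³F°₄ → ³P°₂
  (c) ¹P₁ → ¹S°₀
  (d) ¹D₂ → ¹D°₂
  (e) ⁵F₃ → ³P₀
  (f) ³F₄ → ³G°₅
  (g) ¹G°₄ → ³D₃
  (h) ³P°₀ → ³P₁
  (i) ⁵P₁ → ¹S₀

5

(a) allowed
(b) forbidden (parity, ΔL, ΔJ fail)
(c) allowed
(d) allowed
(e) forbidden (parity, ΔS, ΔL, ΔJ fail)
(f) allowed
(g) forbidden (ΔS, ΔL fail)
(h) allowed
(i) forbidden (parity, ΔS fail)
Total allowed: 5 of 9.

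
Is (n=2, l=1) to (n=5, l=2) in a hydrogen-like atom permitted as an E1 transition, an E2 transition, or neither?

E1

Δl = 2 − 1 = +1; l_i + l_f = 3.
E1 (Δl = ±1): satisfied.
E2 (Δl = 0,±2, l_i+l_f ≥ 2): not satisfied.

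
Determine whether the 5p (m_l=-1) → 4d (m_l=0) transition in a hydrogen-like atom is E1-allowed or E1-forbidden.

allowed

Initial l = 1, final l = 2, so Δl = +1. E1 requires Δl = ±1: ✓.
m_l: -1 → 0 (Δm_l = +1). |Δm_l| ≤ 1 ✓.
All E1 selection rules are satisfied.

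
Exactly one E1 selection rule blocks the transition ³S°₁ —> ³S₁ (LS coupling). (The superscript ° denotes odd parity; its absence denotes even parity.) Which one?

Initial level: S=1, L=0, J=1, parity odd. Final level: S=1, L=0, J=1, parity even.
ΔL = 0, ±1 (not L=0↔0): L: 0 → 0, ΔL = +0 — fails.
Parity must change: odd → even — ok.
ΔS = 0: S: 1 → 1 — ok.
ΔJ = 0, ±1 (not J=0↔0): J: 1 → 1, ΔJ = +0 — ok.

the L=0 ↔ L=0 exclusion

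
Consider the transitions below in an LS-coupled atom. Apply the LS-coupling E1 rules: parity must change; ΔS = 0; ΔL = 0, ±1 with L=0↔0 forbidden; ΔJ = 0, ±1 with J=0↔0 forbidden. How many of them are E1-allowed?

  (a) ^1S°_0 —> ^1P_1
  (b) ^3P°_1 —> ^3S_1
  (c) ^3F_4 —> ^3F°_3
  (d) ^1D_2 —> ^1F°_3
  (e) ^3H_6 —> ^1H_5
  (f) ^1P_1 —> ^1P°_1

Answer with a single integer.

5

(a) allowed
(b) allowed
(c) allowed
(d) allowed
(e) forbidden (parity, ΔS fail)
(f) allowed
Total allowed: 5 of 6.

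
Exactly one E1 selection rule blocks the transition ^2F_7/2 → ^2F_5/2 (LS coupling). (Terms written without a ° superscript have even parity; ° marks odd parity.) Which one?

Parity must change: even → even — ✗.
ΔS = 0: S: 1/2 → 1/2 — ✓.
ΔL = 0, ±1 (not L=0↔0): L: 3 → 3, ΔL = +0 — ✓.
ΔJ = 0, ±1 (not J=0↔0): J: 7/2 → 5/2, ΔJ = -1 — ✓.

parity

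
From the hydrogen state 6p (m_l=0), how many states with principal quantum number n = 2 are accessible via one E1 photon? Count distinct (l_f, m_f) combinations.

E1 requires Δl = ±1, so l_f ∈ {0, 2}; with 0 ≤ l_f ≤ n_f−1 = 1, the allowed l_f values are {0}.
For l_f = 0: m_f ∈ {m_i−1, m_i, m_i+1} ∩ [−0, 0] = {0} → 1 state.
Total: 1.

1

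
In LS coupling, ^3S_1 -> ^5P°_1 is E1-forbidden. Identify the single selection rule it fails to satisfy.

Reading off the term symbols: S 1→2, L 0→1, J 1→1, parity even→odd.
Parity must change: even → odd — ok.
ΔS = 0: S: 1 → 2 — fails.
ΔL = 0, ±1 (not L=0↔0): L: 0 → 1, ΔL = +1 — ok.
ΔJ = 0, ±1 (not J=0↔0): J: 1 → 1, ΔJ = +0 — ok.

the ΔS = 0 rule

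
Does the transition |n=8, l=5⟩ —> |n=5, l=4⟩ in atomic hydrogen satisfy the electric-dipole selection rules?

allowed

l: 5 → 4 (Δl = -1). Δl = ±1 ok.
All E1 selection rules are satisfied.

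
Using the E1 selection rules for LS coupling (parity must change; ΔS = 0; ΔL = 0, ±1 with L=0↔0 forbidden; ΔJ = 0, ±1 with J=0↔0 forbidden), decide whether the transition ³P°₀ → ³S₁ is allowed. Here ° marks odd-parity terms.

Initial level: S=1, L=1, J=0, parity odd. Final level: S=1, L=0, J=1, parity even.
Parity must change: odd → even — passes.
ΔJ = 0, ±1 (not J=0↔0): J: 0 → 1, ΔJ = +1 — passes.
ΔL = 0, ±1 (not L=0↔0): L: 1 → 0, ΔL = -1 — passes.
ΔS = 0: S: 1 → 1 — passes.
All four E1 rules are satisfied.

allowed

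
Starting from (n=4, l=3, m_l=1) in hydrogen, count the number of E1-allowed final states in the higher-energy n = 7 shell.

E1 requires Δl = ±1, so l_f ∈ {2, 4}; with 0 ≤ l_f ≤ n_f−1 = 6, the allowed l_f values are {2, 4}.
For l_f = 2: m_f ∈ {m_i−1, m_i, m_i+1} ∩ [−2, 2] = {0, 1, 2} → 3 states.
For l_f = 4: m_f ∈ {m_i−1, m_i, m_i+1} ∩ [−4, 4] = {0, 1, 2} → 3 states.
Total: 6.

6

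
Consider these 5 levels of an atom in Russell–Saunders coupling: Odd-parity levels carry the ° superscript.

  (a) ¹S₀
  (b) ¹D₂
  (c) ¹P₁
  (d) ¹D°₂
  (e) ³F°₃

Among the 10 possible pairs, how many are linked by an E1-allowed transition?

(a)–(b): forbidden (parity, ΔL, ΔJ).
(a)–(c): forbidden (parity).
(a)–(d): forbidden (ΔL, ΔJ).
(a)–(e): forbidden (ΔS, ΔL, ΔJ).
(b)–(c): forbidden (parity).
(b)–(d): allowed.
(b)–(e): forbidden (ΔS).
(c)–(d): allowed.
(c)–(e): forbidden (ΔS, ΔL, ΔJ).
(d)–(e): forbidden (parity, ΔS).
Allowed pairs: 2 of 10.

2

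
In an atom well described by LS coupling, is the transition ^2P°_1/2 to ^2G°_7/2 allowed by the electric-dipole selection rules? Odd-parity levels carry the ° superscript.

Initial level: S=1/2, L=1, J=1/2, parity odd. Final level: S=1/2, L=4, J=7/2, parity odd.
Parity must change: odd → odd — fails.
ΔS = 0: S: 1/2 → 1/2 — ok.
ΔL = 0, ±1 (not L=0↔0): L: 1 → 4, ΔL = +3 — fails.
ΔJ = 0, ±1 (not J=0↔0): J: 1/2 → 7/2, ΔJ = +3 — fails.
Rule(s) violated: parity, ΔL, ΔJ.

forbidden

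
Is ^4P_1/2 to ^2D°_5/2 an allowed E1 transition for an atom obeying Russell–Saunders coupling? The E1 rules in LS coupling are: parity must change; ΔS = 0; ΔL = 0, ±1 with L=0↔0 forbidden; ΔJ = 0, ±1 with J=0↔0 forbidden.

Initial level: S=3/2, L=1, J=1/2, parity even. Final level: S=1/2, L=2, J=5/2, parity odd.
ΔJ = 0, ±1 (not J=0↔0): J: 1/2 → 5/2, ΔJ = +2 — violated.
Parity must change: even → odd — satisfied.
ΔL = 0, ±1 (not L=0↔0): L: 1 → 2, ΔL = +1 — satisfied.
ΔS = 0: S: 3/2 → 1/2 — violated.
Rule(s) violated: ΔS, ΔJ.

forbidden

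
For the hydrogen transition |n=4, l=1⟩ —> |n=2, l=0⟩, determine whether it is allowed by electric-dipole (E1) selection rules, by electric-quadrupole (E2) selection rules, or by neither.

Δl = 0 − 1 = -1; l_i + l_f = 1.
E1 (Δl = ±1): satisfied.
E2 (Δl = 0,±2, l_i+l_f ≥ 2): not satisfied.

E1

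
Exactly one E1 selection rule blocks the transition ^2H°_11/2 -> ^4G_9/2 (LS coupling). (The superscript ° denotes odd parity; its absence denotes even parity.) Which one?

Reading off the term symbols: S 1/2→3/2, L 5→4, J 11/2→9/2, parity odd→even.
Parity must change: odd → even — ✓.
ΔJ = 0, ±1 (not J=0↔0): J: 11/2 → 9/2, ΔJ = -1 — ✓.
ΔS = 0: S: 1/2 → 3/2 — ✗.
ΔL = 0, ±1 (not L=0↔0): L: 5 → 4, ΔL = -1 — ✓.

the ΔS = 0 rule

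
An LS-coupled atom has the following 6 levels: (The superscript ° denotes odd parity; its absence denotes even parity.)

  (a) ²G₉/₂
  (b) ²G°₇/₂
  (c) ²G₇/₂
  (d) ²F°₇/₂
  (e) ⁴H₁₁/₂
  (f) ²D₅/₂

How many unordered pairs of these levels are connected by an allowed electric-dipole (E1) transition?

(a)–(b): allowed.
(a)–(c): forbidden (parity).
(a)–(d): allowed.
(a)–(e): forbidden (parity, ΔS).
(a)–(f): forbidden (parity, ΔL, ΔJ).
(b)–(c): allowed.
(b)–(d): forbidden (parity).
(b)–(e): forbidden (ΔS, ΔJ).
(b)–(f): forbidden (ΔL).
(c)–(d): allowed.
(c)–(e): forbidden (parity, ΔS, ΔJ).
(c)–(f): forbidden (parity, ΔL).
(d)–(e): forbidden (ΔS, ΔL, ΔJ).
(d)–(f): allowed.
(e)–(f): forbidden (parity, ΔS, ΔL, ΔJ).
Allowed pairs: 5 of 15.

5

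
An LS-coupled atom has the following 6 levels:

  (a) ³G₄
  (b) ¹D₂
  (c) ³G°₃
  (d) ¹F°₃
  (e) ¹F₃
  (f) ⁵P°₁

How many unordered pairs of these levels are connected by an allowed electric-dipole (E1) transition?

3

(a)–(b): forbidden (parity, ΔS, ΔL, ΔJ).
(a)–(c): allowed.
(a)–(d): forbidden (ΔS).
(a)–(e): forbidden (parity, ΔS).
(a)–(f): forbidden (ΔS, ΔL, ΔJ).
(b)–(c): forbidden (ΔS, ΔL).
(b)–(d): allowed.
(b)–(e): forbidden (parity).
(b)–(f): forbidden (ΔS).
(c)–(d): forbidden (parity, ΔS).
(c)–(e): forbidden (ΔS).
(c)–(f): forbidden (parity, ΔS, ΔL, ΔJ).
(d)–(e): allowed.
(d)–(f): forbidden (parity, ΔS, ΔL, ΔJ).
(e)–(f): forbidden (ΔS, ΔL, ΔJ).
Allowed pairs: 3 of 15.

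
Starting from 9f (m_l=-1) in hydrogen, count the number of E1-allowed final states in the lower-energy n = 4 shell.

3

E1 requires Δl = ±1, so l_f ∈ {2, 4}; with 0 ≤ l_f ≤ n_f−1 = 3, the allowed l_f values are {2}.
For l_f = 2: m_f ∈ {m_i−1, m_i, m_i+1} ∩ [−2, 2] = {-2, -1, 0} → 3 states.
Total: 3.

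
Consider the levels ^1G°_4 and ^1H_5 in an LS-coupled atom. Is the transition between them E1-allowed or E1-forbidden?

allowed

Parity must change: odd → even — satisfied.
ΔS = 0: S: 0 → 0 — satisfied.
ΔL = 0, ±1 (not L=0↔0): L: 4 → 5, ΔL = +1 — satisfied.
ΔJ = 0, ±1 (not J=0↔0): J: 4 → 5, ΔJ = +1 — satisfied.
All four E1 rules are satisfied.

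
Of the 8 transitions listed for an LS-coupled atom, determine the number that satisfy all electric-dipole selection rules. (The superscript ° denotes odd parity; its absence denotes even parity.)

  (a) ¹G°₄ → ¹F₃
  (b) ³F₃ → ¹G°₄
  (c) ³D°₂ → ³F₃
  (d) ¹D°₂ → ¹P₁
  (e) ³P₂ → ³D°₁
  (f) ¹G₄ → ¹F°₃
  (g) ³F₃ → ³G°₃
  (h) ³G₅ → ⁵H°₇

(a) allowed
(b) forbidden (ΔS fails)
(c) allowed
(d) allowed
(e) allowed
(f) allowed
(g) allowed
(h) forbidden (ΔS, ΔJ fail)
Total allowed: 6 of 8.

6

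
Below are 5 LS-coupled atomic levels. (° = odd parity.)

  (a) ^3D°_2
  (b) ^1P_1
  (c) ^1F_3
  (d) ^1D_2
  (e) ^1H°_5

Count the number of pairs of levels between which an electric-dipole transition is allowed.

0

(a)–(b): forbidden (ΔS).
(a)–(c): forbidden (ΔS).
(a)–(d): forbidden (ΔS).
(a)–(e): forbidden (parity, ΔS, ΔL, ΔJ).
(b)–(c): forbidden (parity, ΔL, ΔJ).
(b)–(d): forbidden (parity).
(b)–(e): forbidden (ΔL, ΔJ).
(c)–(d): forbidden (parity).
(c)–(e): forbidden (ΔL, ΔJ).
(d)–(e): forbidden (ΔL, ΔJ).
Allowed pairs: 0 of 10.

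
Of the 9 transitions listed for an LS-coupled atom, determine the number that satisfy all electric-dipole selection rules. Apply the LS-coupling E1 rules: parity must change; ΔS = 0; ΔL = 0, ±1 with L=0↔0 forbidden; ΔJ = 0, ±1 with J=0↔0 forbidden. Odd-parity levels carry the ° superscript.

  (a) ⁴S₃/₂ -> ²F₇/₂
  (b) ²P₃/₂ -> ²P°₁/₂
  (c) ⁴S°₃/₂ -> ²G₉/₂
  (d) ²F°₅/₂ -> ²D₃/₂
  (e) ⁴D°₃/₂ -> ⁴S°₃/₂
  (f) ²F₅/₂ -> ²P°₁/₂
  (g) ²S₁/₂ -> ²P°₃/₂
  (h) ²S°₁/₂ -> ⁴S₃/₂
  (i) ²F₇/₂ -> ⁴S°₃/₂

(a) forbidden (parity, ΔS, ΔL, ΔJ fail)
(b) allowed
(c) forbidden (ΔS, ΔL, ΔJ fail)
(d) allowed
(e) forbidden (parity, ΔL fail)
(f) forbidden (ΔL, ΔJ fail)
(g) allowed
(h) forbidden (ΔS, ΔL fail)
(i) forbidden (ΔS, ΔL, ΔJ fail)
Total allowed: 3 of 9.

3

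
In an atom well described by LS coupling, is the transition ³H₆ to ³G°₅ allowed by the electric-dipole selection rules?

allowed

ΔJ = 0, ±1 (not J=0↔0): J: 6 → 5, ΔJ = -1 — ✓.
ΔL = 0, ±1 (not L=0↔0): L: 5 → 4, ΔL = -1 — ✓.
ΔS = 0: S: 1 → 1 — ✓.
Parity must change: even → odd — ✓.
All four E1 rules are satisfied.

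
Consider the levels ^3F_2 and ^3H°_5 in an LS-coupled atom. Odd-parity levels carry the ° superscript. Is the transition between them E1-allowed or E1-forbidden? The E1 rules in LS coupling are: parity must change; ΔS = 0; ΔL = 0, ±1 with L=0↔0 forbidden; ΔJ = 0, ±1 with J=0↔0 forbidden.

Reading off the term symbols: S 1→1, L 3→5, J 2→5, parity even→odd.
Parity must change: even → odd — passes.
ΔL = 0, ±1 (not L=0↔0): L: 3 → 5, ΔL = +2 — fails.
ΔJ = 0, ±1 (not J=0↔0): J: 2 → 5, ΔJ = +3 — fails.
ΔS = 0: S: 1 → 1 — passes.
Rule(s) violated: ΔL, ΔJ.

forbidden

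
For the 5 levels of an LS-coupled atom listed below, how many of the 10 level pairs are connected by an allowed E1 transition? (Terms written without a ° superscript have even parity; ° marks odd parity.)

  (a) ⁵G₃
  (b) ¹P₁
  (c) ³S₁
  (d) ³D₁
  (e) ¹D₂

0

(a)–(b): forbidden (parity, ΔS, ΔL, ΔJ).
(a)–(c): forbidden (parity, ΔS, ΔL, ΔJ).
(a)–(d): forbidden (parity, ΔS, ΔL, ΔJ).
(a)–(e): forbidden (parity, ΔS, ΔL).
(b)–(c): forbidden (parity, ΔS).
(b)–(d): forbidden (parity, ΔS).
(b)–(e): forbidden (parity).
(c)–(d): forbidden (parity, ΔL).
(c)–(e): forbidden (parity, ΔS, ΔL).
(d)–(e): forbidden (parity, ΔS).
Allowed pairs: 0 of 10.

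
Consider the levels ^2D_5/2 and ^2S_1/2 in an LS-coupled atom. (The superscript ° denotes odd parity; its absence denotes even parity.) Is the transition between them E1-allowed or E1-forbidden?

forbidden

Initial level: S=1/2, L=2, J=5/2, parity even. Final level: S=1/2, L=0, J=1/2, parity even.
Parity must change: even → even — fails.
ΔS = 0: S: 1/2 → 1/2 — passes.
ΔL = 0, ±1 (not L=0↔0): L: 2 → 0, ΔL = -2 — fails.
ΔJ = 0, ±1 (not J=0↔0): J: 5/2 → 1/2, ΔJ = -2 — fails.
Rule(s) violated: parity, ΔL, ΔJ.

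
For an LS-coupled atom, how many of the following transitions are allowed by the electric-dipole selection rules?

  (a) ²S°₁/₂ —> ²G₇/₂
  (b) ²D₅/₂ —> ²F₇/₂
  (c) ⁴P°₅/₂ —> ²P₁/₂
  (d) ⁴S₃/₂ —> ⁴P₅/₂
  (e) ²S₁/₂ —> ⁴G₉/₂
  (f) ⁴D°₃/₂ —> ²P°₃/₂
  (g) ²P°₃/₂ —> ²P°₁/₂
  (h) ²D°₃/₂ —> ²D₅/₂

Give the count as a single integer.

(a) forbidden (ΔL, ΔJ fail)
(b) forbidden (parity fails)
(c) forbidden (ΔS, ΔJ fail)
(d) forbidden (parity fails)
(e) forbidden (parity, ΔS, ΔL, ΔJ fail)
(f) forbidden (parity, ΔS fail)
(g) forbidden (parity fails)
(h) allowed
Total allowed: 1 of 8.

1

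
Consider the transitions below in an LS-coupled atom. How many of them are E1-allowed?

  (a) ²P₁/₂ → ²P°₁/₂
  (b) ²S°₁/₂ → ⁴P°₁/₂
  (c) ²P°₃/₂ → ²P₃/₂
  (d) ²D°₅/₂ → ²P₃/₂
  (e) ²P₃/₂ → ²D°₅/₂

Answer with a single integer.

(a) allowed
(b) forbidden (parity, ΔS fail)
(c) allowed
(d) allowed
(e) allowed
Total allowed: 4 of 5.

4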